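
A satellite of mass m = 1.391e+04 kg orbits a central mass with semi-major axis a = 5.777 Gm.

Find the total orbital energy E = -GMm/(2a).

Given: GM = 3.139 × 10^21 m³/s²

Convert to SI: a = 5.777 Gm = 5.777e+09 m.
E = −GMm / (2a).
E = −3.139e+21 · 1.391e+04 / (2 · 5.777e+09) J ≈ -3.779e+15 J = -3.779 PJ.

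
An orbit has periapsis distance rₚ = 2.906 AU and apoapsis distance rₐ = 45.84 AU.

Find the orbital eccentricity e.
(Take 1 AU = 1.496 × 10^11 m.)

Convert to SI: rₚ = 2.906 AU = 4.34738e+11 m; rₐ = 45.84 AU = 6.85766e+12 m.
e = (rₐ − rₚ) / (rₐ + rₚ).
e = (6.85766e+12 − 4.34738e+11) / (6.85766e+12 + 4.34738e+11) = 6.42293e+12 / 7.2924e+12 ≈ 0.8808.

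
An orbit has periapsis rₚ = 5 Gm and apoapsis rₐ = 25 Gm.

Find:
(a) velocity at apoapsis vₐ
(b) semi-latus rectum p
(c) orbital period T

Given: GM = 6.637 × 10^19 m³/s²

Convert to SI: rₚ = 5 Gm = 5e+09 m; rₐ = 25 Gm = 2.5e+10 m.
(a) With a = (rₚ + rₐ)/2 = 1.5e+10 m, vₐ = √(GM (2/rₐ − 1/a)) = √(6.637e+19 · (2/2.5e+10 − 1/1.5e+10)) m/s ≈ 2.975e+04 m/s
(b) From a = (rₚ + rₐ)/2 = 1.5e+10 m and e = (rₐ − rₚ)/(rₐ + rₚ) = 0.666667, p = a(1 − e²) = 1.5e+10 · (1 − (0.666667)²) ≈ 8.333e+09 m
(c) With a = (rₚ + rₐ)/2 = 1.5e+10 m, T = 2π √(a³/GM) = 2π √((1.5e+10)³/6.637e+19) s ≈ 1.417e+06 s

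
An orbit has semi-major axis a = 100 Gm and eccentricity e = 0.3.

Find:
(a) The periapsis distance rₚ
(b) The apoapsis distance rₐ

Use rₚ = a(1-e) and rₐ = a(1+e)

Convert to SI: a = 100 Gm = 1e+11 m.
(a) rₚ = a(1 − e) = 1e+11 · (1 − 0.3) = 1e+11 · 0.7 ≈ 7e+10 m = 70 Gm.
(b) rₐ = a(1 + e) = 1e+11 · (1 + 0.3) = 1e+11 · 1.3 ≈ 1.3e+11 m = 130 Gm.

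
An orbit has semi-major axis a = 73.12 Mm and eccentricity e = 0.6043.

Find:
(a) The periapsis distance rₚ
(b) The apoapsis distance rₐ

Convert to SI: a = 73.12 Mm = 7.312e+07 m.
(a) rₚ = a(1 − e) = 7.312e+07 · (1 − 0.6043) = 7.312e+07 · 0.3957 ≈ 2.893e+07 m = 28.93 Mm.
(b) rₐ = a(1 + e) = 7.312e+07 · (1 + 0.6043) = 7.312e+07 · 1.6043 ≈ 1.173e+08 m = 117.3 Mm.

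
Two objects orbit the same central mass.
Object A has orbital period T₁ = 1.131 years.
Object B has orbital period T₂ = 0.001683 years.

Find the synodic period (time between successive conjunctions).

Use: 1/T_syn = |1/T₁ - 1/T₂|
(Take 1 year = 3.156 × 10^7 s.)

Convert to SI: T₁ = 1.131 years = 3.56944e+07 s; T₂ = 0.001683 years = 53115.5 s.
T_syn = |T₁ · T₂ / (T₁ − T₂)|.
T_syn = |3.56944e+07 · 53115.5 / (3.56944e+07 − 53115.5)| s ≈ 5.319e+04 s = 0.001686 years.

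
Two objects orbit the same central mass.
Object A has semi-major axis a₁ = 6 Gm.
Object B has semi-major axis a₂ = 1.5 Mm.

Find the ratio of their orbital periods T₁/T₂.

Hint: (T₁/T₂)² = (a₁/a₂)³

Convert to SI: a₁ = 6 Gm = 6e+09 m; a₂ = 1.5 Mm = 1.5e+06 m.
From Kepler's third law, (T₁/T₂)² = (a₁/a₂)³, so T₁/T₂ = (a₁/a₂)^(3/2).
a₁/a₂ = 6e+09 / 1.5e+06 = 4000.
T₁/T₂ = (4000)^(3/2) ≈ 2.53e+05.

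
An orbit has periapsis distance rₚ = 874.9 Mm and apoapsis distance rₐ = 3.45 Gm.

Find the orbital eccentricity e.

Convert to SI: rₚ = 874.9 Mm = 8.749e+08 m; rₐ = 3.45 Gm = 3.45e+09 m.
e = (rₐ − rₚ) / (rₐ + rₚ).
e = (3.45e+09 − 8.749e+08) / (3.45e+09 + 8.749e+08) = 2.5751e+09 / 4.3249e+09 ≈ 0.5954.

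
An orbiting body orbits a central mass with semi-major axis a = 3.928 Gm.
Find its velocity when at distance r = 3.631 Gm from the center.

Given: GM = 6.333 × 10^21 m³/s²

Convert to SI: a = 3.928 Gm = 3.928e+09 m; r = 3.631 Gm = 3.631e+09 m.
Vis-viva: v = √(GM · (2/r − 1/a)).
2/r − 1/a = 2/3.631e+09 − 1/3.928e+09 = 2.9623e-10 m⁻¹.
v = √(6.333e+21 · 2.9623e-10) m/s ≈ 1.37e+06 m/s = 1370 km/s.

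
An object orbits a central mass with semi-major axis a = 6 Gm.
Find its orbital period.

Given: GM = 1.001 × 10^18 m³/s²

Convert to SI: a = 6 Gm = 6e+09 m.
Kepler's third law: T = 2π √(a³ / GM).
Substituting a = 6e+09 m and GM = 1.001e+18 m³/s²:
T = 2π √((6e+09)³ / 1.001e+18) s
T ≈ 2.919e+06 s = 33.78 days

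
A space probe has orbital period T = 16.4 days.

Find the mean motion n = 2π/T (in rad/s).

Convert to SI: T = 16.4 days = 1.41696e+06 s.
n = 2π / T.
n = 2π / 1.41696e+06 s ≈ 4.434e-06 rad/s.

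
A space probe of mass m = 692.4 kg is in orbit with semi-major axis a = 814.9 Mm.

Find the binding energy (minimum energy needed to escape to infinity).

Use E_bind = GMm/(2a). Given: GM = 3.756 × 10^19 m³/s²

Convert to SI: a = 814.9 Mm = 8.149e+08 m.
Total orbital energy is E = −GMm/(2a); binding energy is E_bind = −E = GMm/(2a).
E_bind = 3.756e+19 · 692.4 / (2 · 8.149e+08) J ≈ 1.596e+13 J = 15.96 TJ.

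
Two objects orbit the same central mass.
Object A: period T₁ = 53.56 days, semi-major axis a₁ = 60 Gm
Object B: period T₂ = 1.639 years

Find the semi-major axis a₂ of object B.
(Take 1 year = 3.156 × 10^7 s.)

Convert to SI: T₁ = 53.56 days = 4.62758e+06 s; a₁ = 60 Gm = 6e+10 m; T₂ = 1.639 years = 5.17268e+07 s.
Kepler's third law: (T₁/T₂)² = (a₁/a₂)³ ⇒ a₂ = a₁ · (T₂/T₁)^(2/3).
T₂/T₁ = 5.17268e+07 / 4.62758e+06 = 11.1779.
a₂ = 6e+10 · (11.1779)^(2/3) m ≈ 3e+11 m = 300 Gm.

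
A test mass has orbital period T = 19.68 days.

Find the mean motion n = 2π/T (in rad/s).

Convert to SI: T = 19.68 days = 1.70035e+06 s.
n = 2π / T.
n = 2π / 1.70035e+06 s ≈ 3.695e-06 rad/s.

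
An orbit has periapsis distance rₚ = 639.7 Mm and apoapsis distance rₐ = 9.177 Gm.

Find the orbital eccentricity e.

Convert to SI: rₚ = 639.7 Mm = 6.397e+08 m; rₐ = 9.177 Gm = 9.177e+09 m.
e = (rₐ − rₚ) / (rₐ + rₚ).
e = (9.177e+09 − 6.397e+08) / (9.177e+09 + 6.397e+08) = 8.5373e+09 / 9.8167e+09 ≈ 0.8697.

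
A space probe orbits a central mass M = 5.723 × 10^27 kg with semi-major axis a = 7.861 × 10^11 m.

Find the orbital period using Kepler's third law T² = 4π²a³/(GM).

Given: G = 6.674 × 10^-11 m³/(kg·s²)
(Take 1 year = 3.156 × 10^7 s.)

GM = G · M = 6.674e-11 · 5.723e+27 = 3.81953e+17 m³/s².
Kepler's third law: T = 2π √(a³ / GM).
Substituting a = 7.861e+11 m and GM = 3.81953e+17 m³/s²:
T = 2π √((7.861e+11)³ / 3.81953e+17) s
T ≈ 7.086e+09 s = 224.5 years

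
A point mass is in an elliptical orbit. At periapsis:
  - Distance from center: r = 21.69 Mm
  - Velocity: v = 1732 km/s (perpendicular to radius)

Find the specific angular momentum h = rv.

Convert to SI: r = 21.69 Mm = 2.169e+07 m; v = 1732 km/s = 1.732e+06 m/s.
With v perpendicular to r, h = r · v.
h = 2.169e+07 · 1.732e+06 m²/s ≈ 3.757e+13 m²/s.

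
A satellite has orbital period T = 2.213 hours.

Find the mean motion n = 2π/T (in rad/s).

Convert to SI: T = 2.213 hours = 7966.8 s.
n = 2π / T.
n = 2π / 7966.8 s ≈ 0.0007887 rad/s.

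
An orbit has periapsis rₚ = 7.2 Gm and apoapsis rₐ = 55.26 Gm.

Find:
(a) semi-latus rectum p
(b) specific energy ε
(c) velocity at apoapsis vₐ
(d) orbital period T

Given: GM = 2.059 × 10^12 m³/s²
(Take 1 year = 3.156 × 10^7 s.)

Convert to SI: rₚ = 7.2 Gm = 7.2e+09 m; rₐ = 55.26 Gm = 5.526e+10 m.
(a) From a = (rₚ + rₐ)/2 = 3.123e+10 m and e = (rₐ − rₚ)/(rₐ + rₚ) = 0.769452, p = a(1 − e²) = 3.123e+10 · (1 − (0.769452)²) ≈ 1.274e+10 m
(b) With a = (rₚ + rₐ)/2 = 3.123e+10 m, ε = −GM/(2a) = −2.059e+12/(2 · 3.123e+10) J/kg ≈ -32.97 J/kg
(c) With a = (rₚ + rₐ)/2 = 3.123e+10 m, vₐ = √(GM (2/rₐ − 1/a)) = √(2.059e+12 · (2/5.526e+10 − 1/3.123e+10)) m/s ≈ 2.931 m/s
(d) With a = (rₚ + rₐ)/2 = 3.123e+10 m, T = 2π √(a³/GM) = 2π √((3.123e+10)³/2.059e+12) s ≈ 2.417e+10 s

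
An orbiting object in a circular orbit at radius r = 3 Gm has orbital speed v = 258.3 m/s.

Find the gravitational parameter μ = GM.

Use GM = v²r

Convert to SI: r = 3 Gm = 3e+09 m.
For a circular orbit v² = GM/r, so GM = v² · r.
GM = (258.3)² · 3e+09 m³/s² ≈ 2.002e+14 m³/s² = 2.002 × 10^14 m³/s².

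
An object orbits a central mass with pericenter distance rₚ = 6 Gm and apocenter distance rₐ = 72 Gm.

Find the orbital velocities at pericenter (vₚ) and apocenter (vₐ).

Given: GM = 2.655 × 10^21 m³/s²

Convert to SI: rₚ = 6 Gm = 6e+09 m; rₐ = 72 Gm = 7.2e+10 m.
Use the vis-viva equation v² = GM(2/r − 1/a) with a = (rₚ + rₐ)/2 = (6e+09 + 7.2e+10)/2 = 3.9e+10 m.
vₚ = √(GM · (2/rₚ − 1/a)) = √(2.655e+21 · (2/6e+09 − 1/3.9e+10)) m/s ≈ 9.038e+05 m/s = 903.8 km/s.
vₐ = √(GM · (2/rₐ − 1/a)) = √(2.655e+21 · (2/7.2e+10 − 1/3.9e+10)) m/s ≈ 7.532e+04 m/s = 75.32 km/s.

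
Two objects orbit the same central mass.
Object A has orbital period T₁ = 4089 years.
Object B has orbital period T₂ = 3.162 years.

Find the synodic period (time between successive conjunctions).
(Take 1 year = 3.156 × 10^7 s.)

Convert to SI: T₁ = 4089 years = 1.29049e+11 s; T₂ = 3.162 years = 9.97927e+07 s.
T_syn = |T₁ · T₂ / (T₁ − T₂)|.
T_syn = |1.29049e+11 · 9.97927e+07 / (1.29049e+11 − 9.97927e+07)| s ≈ 9.987e+07 s = 3.164 years.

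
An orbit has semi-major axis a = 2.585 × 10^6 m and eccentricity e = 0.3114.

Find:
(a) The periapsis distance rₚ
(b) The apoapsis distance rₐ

(a) rₚ = a(1 − e) = 2.585e+06 · (1 − 0.3114) = 2.585e+06 · 0.6886 ≈ 1.78e+06 m = 1.78 × 10^6 m.
(b) rₐ = a(1 + e) = 2.585e+06 · (1 + 0.3114) = 2.585e+06 · 1.3114 ≈ 3.39e+06 m = 3.39 × 10^6 m.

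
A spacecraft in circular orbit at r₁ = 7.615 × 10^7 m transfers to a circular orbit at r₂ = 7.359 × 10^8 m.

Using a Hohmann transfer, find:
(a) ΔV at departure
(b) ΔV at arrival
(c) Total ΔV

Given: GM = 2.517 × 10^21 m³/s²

Transfer semi-major axis: a_t = (r₁ + r₂)/2 = (7.615e+07 + 7.359e+08)/2 = 4.06025e+08 m.
Circular speeds: v₁ = √(GM/r₁) = 5.74919e+06 m/s, v₂ = √(GM/r₂) = 1.84941e+06 m/s.
Transfer speeds (vis-viva v² = GM(2/r − 1/a_t)): v₁ᵗ = 7.73998e+06 m/s, v₂ᵗ = 800923 m/s.
(a) ΔV₁ = |v₁ᵗ − v₁| ≈ 1.991e+06 m/s = 1991 km/s.
(b) ΔV₂ = |v₂ − v₂ᵗ| ≈ 1.048e+06 m/s = 1048 km/s.
(c) ΔV_total = ΔV₁ + ΔV₂ ≈ 3.039e+06 m/s = 3039 km/s.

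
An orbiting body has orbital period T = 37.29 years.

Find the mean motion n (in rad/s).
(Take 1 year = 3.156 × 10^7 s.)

Convert to SI: T = 37.29 years = 1.17687e+09 s.
n = 2π / T.
n = 2π / 1.17687e+09 s ≈ 5.339e-09 rad/s.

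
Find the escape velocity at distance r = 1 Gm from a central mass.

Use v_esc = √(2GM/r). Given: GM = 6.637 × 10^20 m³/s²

Convert to SI: r = 1 Gm = 1e+09 m.
Escape velocity comes from setting total energy to zero: ½v² − GM/r = 0 ⇒ v_esc = √(2GM / r).
v_esc = √(2 · 6.637e+20 / 1e+09) m/s ≈ 1.152e+06 m/s = 1152 km/s.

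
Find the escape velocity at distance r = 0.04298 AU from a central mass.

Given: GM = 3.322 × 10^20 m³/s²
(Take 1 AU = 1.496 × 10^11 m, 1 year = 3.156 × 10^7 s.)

Convert to SI: r = 0.04298 AU = 6.42981e+09 m.
Escape velocity comes from setting total energy to zero: ½v² − GM/r = 0 ⇒ v_esc = √(2GM / r).
v_esc = √(2 · 3.322e+20 / 6.42981e+09) m/s ≈ 3.215e+05 m/s = 67.81 AU/year.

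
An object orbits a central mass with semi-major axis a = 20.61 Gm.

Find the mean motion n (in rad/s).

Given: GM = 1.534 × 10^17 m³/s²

Convert to SI: a = 20.61 Gm = 2.061e+10 m.
n = √(GM / a³).
n = √(1.534e+17 / (2.061e+10)³) rad/s ≈ 1.324e-07 rad/s.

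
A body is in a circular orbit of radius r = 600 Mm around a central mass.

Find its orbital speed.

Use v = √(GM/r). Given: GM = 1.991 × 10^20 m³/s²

Convert to SI: r = 600 Mm = 6e+08 m.
For a circular orbit, gravity supplies the centripetal force, so v = √(GM / r).
v = √(1.991e+20 / 6e+08) m/s ≈ 5.76e+05 m/s = 576 km/s.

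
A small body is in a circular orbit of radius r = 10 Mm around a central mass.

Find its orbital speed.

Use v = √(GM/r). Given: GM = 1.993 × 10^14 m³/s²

Convert to SI: r = 10 Mm = 1e+07 m.
For a circular orbit, gravity supplies the centripetal force, so v = √(GM / r).
v = √(1.993e+14 / 1e+07) m/s ≈ 4464 m/s = 4.464 km/s.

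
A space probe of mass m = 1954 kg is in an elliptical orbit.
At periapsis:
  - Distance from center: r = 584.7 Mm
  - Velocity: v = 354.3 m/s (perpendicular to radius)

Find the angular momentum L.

Convert to SI: r = 584.7 Mm = 5.847e+08 m.
Since v is perpendicular to r, L = m · v · r.
L = 1954 · 354.3 · 5.847e+08 kg·m²/s ≈ 4.048e+14 kg·m²/s.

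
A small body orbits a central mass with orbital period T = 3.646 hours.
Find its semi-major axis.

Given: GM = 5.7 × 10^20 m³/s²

Convert to SI: T = 3.646 hours = 13125.6 s.
Invert Kepler's third law: a = (GM · T² / (4π²))^(1/3).
Substituting T = 13125.6 s and GM = 5.7e+20 m³/s²:
a = (5.7e+20 · (13125.6)² / (4π²))^(1/3) m
a ≈ 1.355e+09 m = 1.355 Gm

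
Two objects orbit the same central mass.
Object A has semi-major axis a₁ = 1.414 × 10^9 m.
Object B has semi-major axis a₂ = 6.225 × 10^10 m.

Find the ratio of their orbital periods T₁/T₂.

From Kepler's third law, (T₁/T₂)² = (a₁/a₂)³, so T₁/T₂ = (a₁/a₂)^(3/2).
a₁/a₂ = 1.414e+09 / 6.225e+10 = 0.0227149.
T₁/T₂ = (0.0227149)^(3/2) ≈ 0.003423.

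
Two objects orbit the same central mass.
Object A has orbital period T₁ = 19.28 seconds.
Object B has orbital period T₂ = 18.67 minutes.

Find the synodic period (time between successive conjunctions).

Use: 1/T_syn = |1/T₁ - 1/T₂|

Convert to SI: T₂ = 18.67 minutes = 1120.2 s.
T_syn = |T₁ · T₂ / (T₁ − T₂)|.
T_syn = |19.28 · 1120.2 / (19.28 − 1120.2)| s ≈ 19.62 s = 19.62 seconds.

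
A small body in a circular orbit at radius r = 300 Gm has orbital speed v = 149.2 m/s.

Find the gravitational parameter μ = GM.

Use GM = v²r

Convert to SI: r = 300 Gm = 3e+11 m.
For a circular orbit v² = GM/r, so GM = v² · r.
GM = (149.2)² · 3e+11 m³/s² ≈ 6.678e+15 m³/s² = 6.678 × 10^15 m³/s².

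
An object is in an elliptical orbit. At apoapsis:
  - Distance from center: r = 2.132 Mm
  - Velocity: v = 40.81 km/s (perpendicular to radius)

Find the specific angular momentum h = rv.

Convert to SI: r = 2.132 Mm = 2.132e+06 m; v = 40.81 km/s = 40810 m/s.
With v perpendicular to r, h = r · v.
h = 2.132e+06 · 40810 m²/s ≈ 8.701e+10 m²/s.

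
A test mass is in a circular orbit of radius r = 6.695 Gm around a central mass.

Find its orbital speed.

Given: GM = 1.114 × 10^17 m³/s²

Convert to SI: r = 6.695 Gm = 6.695e+09 m.
For a circular orbit, gravity supplies the centripetal force, so v = √(GM / r).
v = √(1.114e+17 / 6.695e+09) m/s ≈ 4079 m/s = 4.079 km/s.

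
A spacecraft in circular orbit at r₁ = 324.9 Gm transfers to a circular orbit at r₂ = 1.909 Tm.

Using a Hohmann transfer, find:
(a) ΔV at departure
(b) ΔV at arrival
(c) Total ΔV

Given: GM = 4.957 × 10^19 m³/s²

Convert to SI: r₁ = 324.9 Gm = 3.249e+11 m; r₂ = 1.909 Tm = 1.909e+12 m.
Transfer semi-major axis: a_t = (r₁ + r₂)/2 = (3.249e+11 + 1.909e+12)/2 = 1.11695e+12 m.
Circular speeds: v₁ = √(GM/r₁) = 12351.9 m/s, v₂ = √(GM/r₂) = 5095.73 m/s.
Transfer speeds (vis-viva v² = GM(2/r − 1/a_t)): v₁ᵗ = 16148.1 m/s, v₂ᵗ = 2748.3 m/s.
(a) ΔV₁ = |v₁ᵗ − v₁| ≈ 3796 m/s = 3.796 km/s.
(b) ΔV₂ = |v₂ − v₂ᵗ| ≈ 2347 m/s = 2.347 km/s.
(c) ΔV_total = ΔV₁ + ΔV₂ ≈ 6144 m/s = 6.144 km/s.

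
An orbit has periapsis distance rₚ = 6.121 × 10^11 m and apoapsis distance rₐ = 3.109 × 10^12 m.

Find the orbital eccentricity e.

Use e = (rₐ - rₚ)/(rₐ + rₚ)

e = (rₐ − rₚ) / (rₐ + rₚ).
e = (3.109e+12 − 6.121e+11) / (3.109e+12 + 6.121e+11) = 2.4969e+12 / 3.7211e+12 ≈ 0.671.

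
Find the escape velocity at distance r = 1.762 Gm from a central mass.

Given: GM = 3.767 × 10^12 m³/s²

Convert to SI: r = 1.762 Gm = 1.762e+09 m.
Escape velocity comes from setting total energy to zero: ½v² − GM/r = 0 ⇒ v_esc = √(2GM / r).
v_esc = √(2 · 3.767e+12 / 1.762e+09) m/s ≈ 65.39 m/s = 65.39 m/s.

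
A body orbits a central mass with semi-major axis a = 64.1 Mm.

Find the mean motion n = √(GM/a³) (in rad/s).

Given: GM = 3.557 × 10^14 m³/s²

Convert to SI: a = 64.1 Mm = 6.41e+07 m.
n = √(GM / a³).
n = √(3.557e+14 / (6.41e+07)³) rad/s ≈ 3.675e-05 rad/s.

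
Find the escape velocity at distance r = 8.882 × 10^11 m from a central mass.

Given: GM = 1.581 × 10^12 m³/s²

Escape velocity comes from setting total energy to zero: ½v² − GM/r = 0 ⇒ v_esc = √(2GM / r).
v_esc = √(2 · 1.581e+12 / 8.882e+11) m/s ≈ 1.887 m/s = 1.887 m/s.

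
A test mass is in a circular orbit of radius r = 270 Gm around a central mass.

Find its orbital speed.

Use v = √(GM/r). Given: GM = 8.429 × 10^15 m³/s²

Convert to SI: r = 270 Gm = 2.7e+11 m.
For a circular orbit, gravity supplies the centripetal force, so v = √(GM / r).
v = √(8.429e+15 / 2.7e+11) m/s ≈ 176.7 m/s = 176.7 m/s.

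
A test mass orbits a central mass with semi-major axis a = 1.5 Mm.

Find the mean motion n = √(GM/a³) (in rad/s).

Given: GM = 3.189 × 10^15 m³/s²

Convert to SI: a = 1.5 Mm = 1.5e+06 m.
n = √(GM / a³).
n = √(3.189e+15 / (1.5e+06)³) rad/s ≈ 0.03074 rad/s.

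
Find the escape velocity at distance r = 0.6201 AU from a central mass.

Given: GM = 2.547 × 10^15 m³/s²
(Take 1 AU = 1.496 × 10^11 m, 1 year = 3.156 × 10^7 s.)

Convert to SI: r = 0.6201 AU = 9.2767e+10 m.
Escape velocity comes from setting total energy to zero: ½v² − GM/r = 0 ⇒ v_esc = √(2GM / r).
v_esc = √(2 · 2.547e+15 / 9.2767e+10) m/s ≈ 234.3 m/s = 0.04944 AU/year.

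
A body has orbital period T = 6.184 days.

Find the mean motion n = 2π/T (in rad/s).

Convert to SI: T = 6.184 days = 534298 s.
n = 2π / T.
n = 2π / 534298 s ≈ 1.176e-05 rad/s.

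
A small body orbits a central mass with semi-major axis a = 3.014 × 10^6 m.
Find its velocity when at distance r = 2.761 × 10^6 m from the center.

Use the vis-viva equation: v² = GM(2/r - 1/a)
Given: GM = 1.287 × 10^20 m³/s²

Vis-viva: v = √(GM · (2/r − 1/a)).
2/r − 1/a = 2/2.761e+06 − 1/3.014e+06 = 3.9259e-07 m⁻¹.
v = √(1.287e+20 · 3.9259e-07) m/s ≈ 7.108e+06 m/s = 7108 km/s.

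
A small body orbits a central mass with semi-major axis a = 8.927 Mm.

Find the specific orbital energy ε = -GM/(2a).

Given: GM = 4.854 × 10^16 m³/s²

Convert to SI: a = 8.927 Mm = 8.927e+06 m.
ε = −GM / (2a).
ε = −4.854e+16 / (2 · 8.927e+06) J/kg ≈ -2.719e+09 J/kg = -2.719 GJ/kg.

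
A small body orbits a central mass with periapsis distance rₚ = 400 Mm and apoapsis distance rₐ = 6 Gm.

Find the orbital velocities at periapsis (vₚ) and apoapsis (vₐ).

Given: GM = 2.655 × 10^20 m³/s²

Convert to SI: rₚ = 400 Mm = 4e+08 m; rₐ = 6 Gm = 6e+09 m.
Use the vis-viva equation v² = GM(2/r − 1/a) with a = (rₚ + rₐ)/2 = (4e+08 + 6e+09)/2 = 3.2e+09 m.
vₚ = √(GM · (2/rₚ − 1/a)) = √(2.655e+20 · (2/4e+08 − 1/3.2e+09)) m/s ≈ 1.116e+06 m/s = 1116 km/s.
vₐ = √(GM · (2/rₐ − 1/a)) = √(2.655e+20 · (2/6e+09 − 1/3.2e+09)) m/s ≈ 7.437e+04 m/s = 74.37 km/s.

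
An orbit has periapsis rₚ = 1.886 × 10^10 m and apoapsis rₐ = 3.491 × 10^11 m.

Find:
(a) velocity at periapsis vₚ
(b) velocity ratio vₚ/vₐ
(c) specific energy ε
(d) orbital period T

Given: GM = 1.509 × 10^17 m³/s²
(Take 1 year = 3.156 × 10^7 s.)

(a) With a = (rₚ + rₐ)/2 = 1.8398e+11 m, vₚ = √(GM (2/rₚ − 1/a)) = √(1.509e+17 · (2/1.886e+10 − 1/1.8398e+11)) m/s ≈ 3896 m/s
(b) Conservation of angular momentum (rₚvₚ = rₐvₐ) gives vₚ/vₐ = rₐ/rₚ = 3.491e+11/1.886e+10 ≈ 18.51
(c) With a = (rₚ + rₐ)/2 = 1.8398e+11 m, ε = −GM/(2a) = −1.509e+17/(2 · 1.8398e+11) J/kg ≈ -4.101e+05 J/kg
(d) With a = (rₚ + rₐ)/2 = 1.8398e+11 m, T = 2π √(a³/GM) = 2π √((1.8398e+11)³/1.509e+17) s ≈ 1.276e+09 s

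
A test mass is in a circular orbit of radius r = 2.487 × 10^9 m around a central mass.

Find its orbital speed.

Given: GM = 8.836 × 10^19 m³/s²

For a circular orbit, gravity supplies the centripetal force, so v = √(GM / r).
v = √(8.836e+19 / 2.487e+09) m/s ≈ 1.885e+05 m/s = 188.5 km/s.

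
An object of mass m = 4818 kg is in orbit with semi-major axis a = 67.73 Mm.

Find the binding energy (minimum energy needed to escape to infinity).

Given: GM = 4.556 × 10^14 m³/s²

Convert to SI: a = 67.73 Mm = 6.773e+07 m.
Total orbital energy is E = −GMm/(2a); binding energy is E_bind = −E = GMm/(2a).
E_bind = 4.556e+14 · 4818 / (2 · 6.773e+07) J ≈ 1.62e+10 J = 16.2 GJ.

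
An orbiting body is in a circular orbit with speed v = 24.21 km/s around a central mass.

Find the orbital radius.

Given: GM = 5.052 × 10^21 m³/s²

Convert to SI: v = 24.21 km/s = 24210 m/s.
For a circular orbit, v² = GM / r, so r = GM / v².
r = 5.052e+21 / (24210)² m ≈ 8.619e+12 m = 8.619 Tm.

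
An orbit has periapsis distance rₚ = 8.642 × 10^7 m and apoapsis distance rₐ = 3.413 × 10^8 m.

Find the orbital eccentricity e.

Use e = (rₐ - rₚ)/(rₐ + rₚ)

e = (rₐ − rₚ) / (rₐ + rₚ).
e = (3.413e+08 − 8.642e+07) / (3.413e+08 + 8.642e+07) = 2.5488e+08 / 4.2772e+08 ≈ 0.5959.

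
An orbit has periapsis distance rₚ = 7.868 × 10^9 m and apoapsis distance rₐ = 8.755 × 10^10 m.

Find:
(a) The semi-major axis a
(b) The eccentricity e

(a) a = (rₚ + rₐ) / 2 = (7.868e+09 + 8.755e+10) / 2 ≈ 4.771e+10 m = 4.771 × 10^10 m.
(b) e = (rₐ − rₚ) / (rₐ + rₚ) = (8.755e+10 − 7.868e+09) / (8.755e+10 + 7.868e+09) ≈ 0.8351.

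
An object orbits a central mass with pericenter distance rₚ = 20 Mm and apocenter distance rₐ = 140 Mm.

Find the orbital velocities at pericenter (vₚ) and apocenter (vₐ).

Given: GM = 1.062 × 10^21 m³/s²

Convert to SI: rₚ = 20 Mm = 2e+07 m; rₐ = 140 Mm = 1.4e+08 m.
Use the vis-viva equation v² = GM(2/r − 1/a) with a = (rₚ + rₐ)/2 = (2e+07 + 1.4e+08)/2 = 8e+07 m.
vₚ = √(GM · (2/rₚ − 1/a)) = √(1.062e+21 · (2/2e+07 − 1/8e+07)) m/s ≈ 9.64e+06 m/s = 9640 km/s.
vₐ = √(GM · (2/rₐ − 1/a)) = √(1.062e+21 · (2/1.4e+08 − 1/8e+07)) m/s ≈ 1.377e+06 m/s = 1377 km/s.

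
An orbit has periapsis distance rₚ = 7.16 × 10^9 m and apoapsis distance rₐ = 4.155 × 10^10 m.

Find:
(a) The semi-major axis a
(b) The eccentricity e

(a) a = (rₚ + rₐ) / 2 = (7.16e+09 + 4.155e+10) / 2 ≈ 2.436e+10 m = 2.436 × 10^10 m.
(b) e = (rₐ − rₚ) / (rₐ + rₚ) = (4.155e+10 − 7.16e+09) / (4.155e+10 + 7.16e+09) ≈ 0.706.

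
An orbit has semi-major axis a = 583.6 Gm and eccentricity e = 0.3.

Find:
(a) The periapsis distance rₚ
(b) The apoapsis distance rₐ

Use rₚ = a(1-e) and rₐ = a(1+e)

Convert to SI: a = 583.6 Gm = 5.836e+11 m.
(a) rₚ = a(1 − e) = 5.836e+11 · (1 − 0.3) = 5.836e+11 · 0.7 ≈ 4.085e+11 m = 408.5 Gm.
(b) rₐ = a(1 + e) = 5.836e+11 · (1 + 0.3) = 5.836e+11 · 1.3 ≈ 7.587e+11 m = 758.7 Gm.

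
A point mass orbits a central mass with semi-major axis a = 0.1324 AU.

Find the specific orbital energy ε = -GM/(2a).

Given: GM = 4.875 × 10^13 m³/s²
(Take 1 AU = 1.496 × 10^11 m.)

Convert to SI: a = 0.1324 AU = 1.9807e+10 m.
ε = −GM / (2a).
ε = −4.875e+13 / (2 · 1.9807e+10) J/kg ≈ -1231 J/kg = -1.231 kJ/kg.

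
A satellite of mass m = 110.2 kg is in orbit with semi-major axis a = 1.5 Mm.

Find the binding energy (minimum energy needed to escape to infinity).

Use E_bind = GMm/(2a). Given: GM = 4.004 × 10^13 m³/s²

Convert to SI: a = 1.5 Mm = 1.5e+06 m.
Total orbital energy is E = −GMm/(2a); binding energy is E_bind = −E = GMm/(2a).
E_bind = 4.004e+13 · 110.2 / (2 · 1.5e+06) J ≈ 1.471e+09 J = 1.471 GJ.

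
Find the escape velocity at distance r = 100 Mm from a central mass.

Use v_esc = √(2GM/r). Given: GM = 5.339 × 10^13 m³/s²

Convert to SI: r = 100 Mm = 1e+08 m.
Escape velocity comes from setting total energy to zero: ½v² − GM/r = 0 ⇒ v_esc = √(2GM / r).
v_esc = √(2 · 5.339e+13 / 1e+08) m/s ≈ 1033 m/s = 1.033 km/s.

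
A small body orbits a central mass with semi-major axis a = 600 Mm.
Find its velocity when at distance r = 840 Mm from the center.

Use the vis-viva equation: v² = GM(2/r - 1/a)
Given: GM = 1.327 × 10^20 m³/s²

Convert to SI: a = 600 Mm = 6e+08 m; r = 840 Mm = 8.4e+08 m.
Vis-viva: v = √(GM · (2/r − 1/a)).
2/r − 1/a = 2/8.4e+08 − 1/6e+08 = 7.14286e-10 m⁻¹.
v = √(1.327e+20 · 7.14286e-10) m/s ≈ 3.079e+05 m/s = 307.9 km/s.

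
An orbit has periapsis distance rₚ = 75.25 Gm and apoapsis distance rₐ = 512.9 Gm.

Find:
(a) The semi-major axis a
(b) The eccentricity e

Convert to SI: rₚ = 75.25 Gm = 7.525e+10 m; rₐ = 512.9 Gm = 5.129e+11 m.
(a) a = (rₚ + rₐ) / 2 = (7.525e+10 + 5.129e+11) / 2 ≈ 2.941e+11 m = 294.1 Gm.
(b) e = (rₐ − rₚ) / (rₐ + rₚ) = (5.129e+11 − 7.525e+10) / (5.129e+11 + 7.525e+10) ≈ 0.7441.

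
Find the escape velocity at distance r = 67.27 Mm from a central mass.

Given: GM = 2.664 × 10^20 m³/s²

Convert to SI: r = 67.27 Mm = 6.727e+07 m.
Escape velocity comes from setting total energy to zero: ½v² − GM/r = 0 ⇒ v_esc = √(2GM / r).
v_esc = √(2 · 2.664e+20 / 6.727e+07) m/s ≈ 2.814e+06 m/s = 2814 km/s.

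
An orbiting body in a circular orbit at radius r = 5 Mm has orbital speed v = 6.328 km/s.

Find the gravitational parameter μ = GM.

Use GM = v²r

Convert to SI: r = 5 Mm = 5e+06 m; v = 6.328 km/s = 6328 m/s.
For a circular orbit v² = GM/r, so GM = v² · r.
GM = (6328)² · 5e+06 m³/s² ≈ 2.002e+14 m³/s² = 2.002 × 10^14 m³/s².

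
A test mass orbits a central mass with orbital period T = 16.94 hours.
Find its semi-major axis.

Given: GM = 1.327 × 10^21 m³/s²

Convert to SI: T = 16.94 hours = 60984 s.
Invert Kepler's third law: a = (GM · T² / (4π²))^(1/3).
Substituting T = 60984 s and GM = 1.327e+21 m³/s²:
a = (1.327e+21 · (60984)² / (4π²))^(1/3) m
a ≈ 5e+09 m = 5 Gm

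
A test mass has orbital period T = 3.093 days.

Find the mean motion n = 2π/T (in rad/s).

Convert to SI: T = 3.093 days = 267235 s.
n = 2π / T.
n = 2π / 267235 s ≈ 2.351e-05 rad/s.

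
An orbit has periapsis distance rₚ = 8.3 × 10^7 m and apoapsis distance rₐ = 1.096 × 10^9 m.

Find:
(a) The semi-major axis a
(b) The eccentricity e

(a) a = (rₚ + rₐ) / 2 = (8.3e+07 + 1.096e+09) / 2 ≈ 5.895e+08 m = 5.895 × 10^8 m.
(b) e = (rₐ − rₚ) / (rₐ + rₚ) = (1.096e+09 − 8.3e+07) / (1.096e+09 + 8.3e+07) ≈ 0.8592.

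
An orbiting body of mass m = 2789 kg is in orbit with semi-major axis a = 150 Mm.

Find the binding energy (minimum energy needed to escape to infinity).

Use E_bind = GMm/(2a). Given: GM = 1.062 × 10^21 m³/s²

Convert to SI: a = 150 Mm = 1.5e+08 m.
Total orbital energy is E = −GMm/(2a); binding energy is E_bind = −E = GMm/(2a).
E_bind = 1.062e+21 · 2789 / (2 · 1.5e+08) J ≈ 9.873e+15 J = 9.873 PJ.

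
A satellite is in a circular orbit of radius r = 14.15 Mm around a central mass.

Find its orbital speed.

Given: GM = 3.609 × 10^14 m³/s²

Convert to SI: r = 14.15 Mm = 1.415e+07 m.
For a circular orbit, gravity supplies the centripetal force, so v = √(GM / r).
v = √(3.609e+14 / 1.415e+07) m/s ≈ 5050 m/s = 5.05 km/s.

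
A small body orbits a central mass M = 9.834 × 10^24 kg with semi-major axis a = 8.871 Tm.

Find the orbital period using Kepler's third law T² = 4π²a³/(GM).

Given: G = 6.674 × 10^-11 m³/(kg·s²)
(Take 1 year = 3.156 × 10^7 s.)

Convert to SI: a = 8.871 Tm = 8.871e+12 m.
GM = G · M = 6.674e-11 · 9.834e+24 = 6.56321e+14 m³/s².
Kepler's third law: T = 2π √(a³ / GM).
Substituting a = 8.871e+12 m and GM = 6.56321e+14 m³/s²:
T = 2π √((8.871e+12)³ / 6.56321e+14) s
T ≈ 6.48e+12 s = 2.053e+05 years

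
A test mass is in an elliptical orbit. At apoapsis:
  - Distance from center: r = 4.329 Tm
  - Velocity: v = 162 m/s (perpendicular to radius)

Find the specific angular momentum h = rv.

Convert to SI: r = 4.329 Tm = 4.329e+12 m.
With v perpendicular to r, h = r · v.
h = 4.329e+12 · 162 m²/s ≈ 7.013e+14 m²/s.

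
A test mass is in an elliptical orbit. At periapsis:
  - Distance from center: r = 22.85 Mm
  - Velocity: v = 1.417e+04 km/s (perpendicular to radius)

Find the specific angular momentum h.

Convert to SI: r = 22.85 Mm = 2.285e+07 m; v = 1.417e+04 km/s = 1.417e+07 m/s.
With v perpendicular to r, h = r · v.
h = 2.285e+07 · 1.417e+07 m²/s ≈ 3.238e+14 m²/s.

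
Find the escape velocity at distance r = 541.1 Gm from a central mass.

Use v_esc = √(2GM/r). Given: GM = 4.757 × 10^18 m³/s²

Convert to SI: r = 541.1 Gm = 5.411e+11 m.
Escape velocity comes from setting total energy to zero: ½v² − GM/r = 0 ⇒ v_esc = √(2GM / r).
v_esc = √(2 · 4.757e+18 / 5.411e+11) m/s ≈ 4193 m/s = 4.193 km/s.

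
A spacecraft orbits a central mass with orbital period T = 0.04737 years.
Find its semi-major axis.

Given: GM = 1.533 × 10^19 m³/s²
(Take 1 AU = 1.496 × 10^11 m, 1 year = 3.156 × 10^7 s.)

Convert to SI: T = 0.04737 years = 1.495e+06 s.
Invert Kepler's third law: a = (GM · T² / (4π²))^(1/3).
Substituting T = 1.495e+06 s and GM = 1.533e+19 m³/s²:
a = (1.533e+19 · (1.495e+06)² / (4π²))^(1/3) m
a ≈ 9.539e+09 m = 0.06376 AU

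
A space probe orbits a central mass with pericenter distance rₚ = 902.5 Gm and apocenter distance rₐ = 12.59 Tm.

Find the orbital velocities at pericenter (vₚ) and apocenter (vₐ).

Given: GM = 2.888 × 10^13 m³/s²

Convert to SI: rₚ = 902.5 Gm = 9.025e+11 m; rₐ = 12.59 Tm = 1.259e+13 m.
Use the vis-viva equation v² = GM(2/r − 1/a) with a = (rₚ + rₐ)/2 = (9.025e+11 + 1.259e+13)/2 = 6.74625e+12 m.
vₚ = √(GM · (2/rₚ − 1/a)) = √(2.888e+13 · (2/9.025e+11 − 1/6.74625e+12)) m/s ≈ 7.728 m/s = 7.728 m/s.
vₐ = √(GM · (2/rₐ − 1/a)) = √(2.888e+13 · (2/1.259e+13 − 1/6.74625e+12)) m/s ≈ 0.554 m/s = 0.554 m/s.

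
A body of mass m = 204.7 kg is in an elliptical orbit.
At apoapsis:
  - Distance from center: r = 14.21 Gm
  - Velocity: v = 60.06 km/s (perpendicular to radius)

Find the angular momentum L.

Convert to SI: r = 14.21 Gm = 1.421e+10 m; v = 60.06 km/s = 60060 m/s.
Since v is perpendicular to r, L = m · v · r.
L = 204.7 · 60060 · 1.421e+10 kg·m²/s ≈ 1.747e+17 kg·m²/s.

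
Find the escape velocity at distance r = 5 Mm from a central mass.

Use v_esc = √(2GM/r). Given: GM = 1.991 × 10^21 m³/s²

Convert to SI: r = 5 Mm = 5e+06 m.
Escape velocity comes from setting total energy to zero: ½v² − GM/r = 0 ⇒ v_esc = √(2GM / r).
v_esc = √(2 · 1.991e+21 / 5e+06) m/s ≈ 2.822e+07 m/s = 2.822e+04 km/s.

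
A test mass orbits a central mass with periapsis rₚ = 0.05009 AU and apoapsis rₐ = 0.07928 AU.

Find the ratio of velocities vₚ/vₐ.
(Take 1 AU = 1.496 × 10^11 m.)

Convert to SI: rₚ = 0.05009 AU = 7.49346e+09 m; rₐ = 0.07928 AU = 1.18603e+10 m.
Conservation of angular momentum gives rₚvₚ = rₐvₐ, so vₚ/vₐ = rₐ/rₚ.
vₚ/vₐ = 1.18603e+10 / 7.49346e+09 ≈ 1.583.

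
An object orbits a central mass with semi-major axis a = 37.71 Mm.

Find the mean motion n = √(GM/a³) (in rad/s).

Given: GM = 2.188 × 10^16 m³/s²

Convert to SI: a = 37.71 Mm = 3.771e+07 m.
n = √(GM / a³).
n = √(2.188e+16 / (3.771e+07)³) rad/s ≈ 0.0006388 rad/s.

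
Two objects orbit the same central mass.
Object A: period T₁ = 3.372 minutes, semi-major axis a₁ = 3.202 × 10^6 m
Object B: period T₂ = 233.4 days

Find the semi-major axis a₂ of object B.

Convert to SI: T₁ = 3.372 minutes = 202.32 s; T₂ = 233.4 days = 2.01658e+07 s.
Kepler's third law: (T₁/T₂)² = (a₁/a₂)³ ⇒ a₂ = a₁ · (T₂/T₁)^(2/3).
T₂/T₁ = 2.01658e+07 / 202.32 = 99672.6.
a₂ = 3.202e+06 · (99672.6)^(2/3) m ≈ 6.883e+09 m = 6.883 × 10^9 m.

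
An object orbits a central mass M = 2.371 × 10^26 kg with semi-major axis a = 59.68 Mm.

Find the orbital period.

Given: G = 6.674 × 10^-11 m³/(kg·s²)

Convert to SI: a = 59.68 Mm = 5.968e+07 m.
GM = G · M = 6.674e-11 · 2.371e+26 = 1.58241e+16 m³/s².
Kepler's third law: T = 2π √(a³ / GM).
Substituting a = 5.968e+07 m and GM = 1.58241e+16 m³/s²:
T = 2π √((5.968e+07)³ / 1.58241e+16) s
T ≈ 2.303e+04 s = 6.397 hours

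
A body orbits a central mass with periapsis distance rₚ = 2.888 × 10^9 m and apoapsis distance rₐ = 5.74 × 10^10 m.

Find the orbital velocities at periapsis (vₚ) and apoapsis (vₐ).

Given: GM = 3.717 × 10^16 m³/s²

Use the vis-viva equation v² = GM(2/r − 1/a) with a = (rₚ + rₐ)/2 = (2.888e+09 + 5.74e+10)/2 = 3.0144e+10 m.
vₚ = √(GM · (2/rₚ − 1/a)) = √(3.717e+16 · (2/2.888e+09 − 1/3.0144e+10)) m/s ≈ 4951 m/s = 4.951 km/s.
vₐ = √(GM · (2/rₐ − 1/a)) = √(3.717e+16 · (2/5.74e+10 − 1/3.0144e+10)) m/s ≈ 249.1 m/s = 249.1 m/s.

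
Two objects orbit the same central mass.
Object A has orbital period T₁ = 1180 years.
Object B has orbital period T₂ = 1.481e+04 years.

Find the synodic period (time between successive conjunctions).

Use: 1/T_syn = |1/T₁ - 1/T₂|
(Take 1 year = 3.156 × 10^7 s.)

Convert to SI: T₁ = 1180 years = 3.72408e+10 s; T₂ = 1.481e+04 years = 4.67404e+11 s.
T_syn = |T₁ · T₂ / (T₁ − T₂)|.
T_syn = |3.72408e+10 · 4.67404e+11 / (3.72408e+10 − 4.67404e+11)| s ≈ 4.046e+10 s = 1282 years.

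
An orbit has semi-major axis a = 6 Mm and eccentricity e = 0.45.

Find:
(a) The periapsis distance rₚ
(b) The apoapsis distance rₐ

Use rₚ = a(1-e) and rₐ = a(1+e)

Convert to SI: a = 6 Mm = 6e+06 m.
(a) rₚ = a(1 − e) = 6e+06 · (1 − 0.45) = 6e+06 · 0.55 ≈ 3.3e+06 m = 3.3 Mm.
(b) rₐ = a(1 + e) = 6e+06 · (1 + 0.45) = 6e+06 · 1.45 ≈ 8.7e+06 m = 8.7 Mm.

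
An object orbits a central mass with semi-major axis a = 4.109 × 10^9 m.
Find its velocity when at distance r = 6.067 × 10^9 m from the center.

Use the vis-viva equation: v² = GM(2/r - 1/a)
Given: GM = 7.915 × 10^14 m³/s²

Vis-viva: v = √(GM · (2/r − 1/a)).
2/r − 1/a = 2/6.067e+09 − 1/4.109e+09 = 8.6284e-11 m⁻¹.
v = √(7.915e+14 · 8.6284e-11) m/s ≈ 261.3 m/s = 261.3 m/s.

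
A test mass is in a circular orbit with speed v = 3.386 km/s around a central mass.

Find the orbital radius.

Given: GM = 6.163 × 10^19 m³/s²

Convert to SI: v = 3.386 km/s = 3386 m/s.
For a circular orbit, v² = GM / r, so r = GM / v².
r = 6.163e+19 / (3386)² m ≈ 5.375e+12 m = 5.375 Tm.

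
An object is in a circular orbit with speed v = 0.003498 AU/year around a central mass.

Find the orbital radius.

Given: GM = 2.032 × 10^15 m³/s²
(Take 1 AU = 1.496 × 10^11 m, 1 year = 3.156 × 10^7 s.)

Convert to SI: v = 0.003498 AU/year = 16.5811 m/s.
For a circular orbit, v² = GM / r, so r = GM / v².
r = 2.032e+15 / (16.5811)² m ≈ 7.391e+12 m = 49.4 AU.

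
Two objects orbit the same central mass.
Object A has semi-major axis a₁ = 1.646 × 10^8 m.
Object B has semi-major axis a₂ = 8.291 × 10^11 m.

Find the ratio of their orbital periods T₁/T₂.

From Kepler's third law, (T₁/T₂)² = (a₁/a₂)³, so T₁/T₂ = (a₁/a₂)^(3/2).
a₁/a₂ = 1.646e+08 / 8.291e+11 = 0.000198529.
T₁/T₂ = (0.000198529)^(3/2) ≈ 2.797e-06.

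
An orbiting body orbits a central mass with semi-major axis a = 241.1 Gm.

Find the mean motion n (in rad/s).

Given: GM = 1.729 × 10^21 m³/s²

Convert to SI: a = 241.1 Gm = 2.411e+11 m.
n = √(GM / a³).
n = √(1.729e+21 / (2.411e+11)³) rad/s ≈ 3.512e-07 rad/s.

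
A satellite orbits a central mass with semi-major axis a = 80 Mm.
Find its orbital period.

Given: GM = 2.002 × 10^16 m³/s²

Convert to SI: a = 80 Mm = 8e+07 m.
Kepler's third law: T = 2π √(a³ / GM).
Substituting a = 8e+07 m and GM = 2.002e+16 m³/s²:
T = 2π √((8e+07)³ / 2.002e+16) s
T ≈ 3.177e+04 s = 8.826 hours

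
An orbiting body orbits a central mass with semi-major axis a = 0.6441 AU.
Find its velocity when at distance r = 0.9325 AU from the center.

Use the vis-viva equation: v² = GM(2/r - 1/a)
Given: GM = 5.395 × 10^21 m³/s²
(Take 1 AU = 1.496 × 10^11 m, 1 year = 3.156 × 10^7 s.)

Convert to SI: a = 0.6441 AU = 9.63574e+10 m; r = 0.9325 AU = 1.39502e+11 m.
Vis-viva: v = √(GM · (2/r − 1/a)).
2/r − 1/a = 2/1.39502e+11 − 1/9.63574e+10 = 3.95868e-12 m⁻¹.
v = √(5.395e+21 · 3.95868e-12) m/s ≈ 1.461e+05 m/s = 30.83 AU/year.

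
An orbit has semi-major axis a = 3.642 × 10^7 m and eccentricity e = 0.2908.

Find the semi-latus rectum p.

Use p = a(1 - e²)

p = a (1 − e²).
p = 3.642e+07 · (1 − (0.2908)²) = 3.642e+07 · 0.915435 ≈ 3.334e+07 m = 3.334 × 10^7 m.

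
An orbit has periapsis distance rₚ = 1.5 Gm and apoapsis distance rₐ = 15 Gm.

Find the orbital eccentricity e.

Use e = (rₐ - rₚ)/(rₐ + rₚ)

Convert to SI: rₚ = 1.5 Gm = 1.5e+09 m; rₐ = 15 Gm = 1.5e+10 m.
e = (rₐ − rₚ) / (rₐ + rₚ).
e = (1.5e+10 − 1.5e+09) / (1.5e+10 + 1.5e+09) = 1.35e+10 / 1.65e+10 ≈ 0.8182.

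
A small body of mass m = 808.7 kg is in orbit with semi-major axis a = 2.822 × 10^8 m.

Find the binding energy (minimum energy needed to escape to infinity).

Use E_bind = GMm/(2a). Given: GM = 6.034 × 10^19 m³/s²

Total orbital energy is E = −GMm/(2a); binding energy is E_bind = −E = GMm/(2a).
E_bind = 6.034e+19 · 808.7 / (2 · 2.822e+08) J ≈ 8.646e+13 J = 86.46 TJ.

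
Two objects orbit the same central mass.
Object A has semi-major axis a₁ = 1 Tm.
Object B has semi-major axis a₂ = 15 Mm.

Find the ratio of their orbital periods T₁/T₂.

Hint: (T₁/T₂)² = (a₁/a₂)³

Convert to SI: a₁ = 1 Tm = 1e+12 m; a₂ = 15 Mm = 1.5e+07 m.
From Kepler's third law, (T₁/T₂)² = (a₁/a₂)³, so T₁/T₂ = (a₁/a₂)^(3/2).
a₁/a₂ = 1e+12 / 1.5e+07 = 66666.7.
T₁/T₂ = (66666.7)^(3/2) ≈ 1.721e+07.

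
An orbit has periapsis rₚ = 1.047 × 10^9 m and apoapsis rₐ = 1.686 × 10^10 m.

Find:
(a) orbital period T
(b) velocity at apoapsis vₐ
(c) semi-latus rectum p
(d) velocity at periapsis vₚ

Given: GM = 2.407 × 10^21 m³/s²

(a) With a = (rₚ + rₐ)/2 = 8.9535e+09 m, T = 2π √(a³/GM) = 2π √((8.9535e+09)³/2.407e+21) s ≈ 1.085e+05 s
(b) With a = (rₚ + rₐ)/2 = 8.9535e+09 m, vₐ = √(GM (2/rₐ − 1/a)) = √(2.407e+21 · (2/1.686e+10 − 1/8.9535e+09)) m/s ≈ 1.292e+05 m/s
(c) From a = (rₚ + rₐ)/2 = 8.9535e+09 m and e = (rₐ − rₚ)/(rₐ + rₚ) = 0.883062, p = a(1 − e²) = 8.9535e+09 · (1 − (0.883062)²) ≈ 1.972e+09 m
(d) With a = (rₚ + rₐ)/2 = 8.9535e+09 m, vₚ = √(GM (2/rₚ − 1/a)) = √(2.407e+21 · (2/1.047e+09 − 1/8.9535e+09)) m/s ≈ 2.081e+06 m/s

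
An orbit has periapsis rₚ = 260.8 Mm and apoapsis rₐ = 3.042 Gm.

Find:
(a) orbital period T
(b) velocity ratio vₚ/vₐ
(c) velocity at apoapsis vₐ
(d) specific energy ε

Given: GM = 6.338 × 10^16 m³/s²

Convert to SI: rₚ = 260.8 Mm = 2.608e+08 m; rₐ = 3.042 Gm = 3.042e+09 m.
(a) With a = (rₚ + rₐ)/2 = 1.6514e+09 m, T = 2π √(a³/GM) = 2π √((1.6514e+09)³/6.338e+16) s ≈ 1.675e+06 s
(b) Conservation of angular momentum (rₚvₚ = rₐvₐ) gives vₚ/vₐ = rₐ/rₚ = 3.042e+09/2.608e+08 ≈ 11.66
(c) With a = (rₚ + rₐ)/2 = 1.6514e+09 m, vₐ = √(GM (2/rₐ − 1/a)) = √(6.338e+16 · (2/3.042e+09 − 1/1.6514e+09)) m/s ≈ 1814 m/s
(d) With a = (rₚ + rₐ)/2 = 1.6514e+09 m, ε = −GM/(2a) = −6.338e+16/(2 · 1.6514e+09) J/kg ≈ -1.919e+07 J/kg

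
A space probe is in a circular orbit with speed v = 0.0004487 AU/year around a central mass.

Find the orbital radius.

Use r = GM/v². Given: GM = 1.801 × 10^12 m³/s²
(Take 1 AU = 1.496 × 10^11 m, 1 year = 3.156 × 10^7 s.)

Convert to SI: v = 0.0004487 AU/year = 2.12692 m/s.
For a circular orbit, v² = GM / r, so r = GM / v².
r = 1.801e+12 / (2.12692)² m ≈ 3.981e+11 m = 2.661 AU.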